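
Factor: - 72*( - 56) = 4032= 2^6*3^2*7^1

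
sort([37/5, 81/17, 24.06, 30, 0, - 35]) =[ - 35,0,81/17,37/5,  24.06,30 ]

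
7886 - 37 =7849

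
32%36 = 32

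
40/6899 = 40/6899 = 0.01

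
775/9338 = 775/9338 = 0.08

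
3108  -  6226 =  - 3118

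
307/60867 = 307/60867 = 0.01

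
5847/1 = 5847 = 5847.00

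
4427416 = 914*4844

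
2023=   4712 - 2689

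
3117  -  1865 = 1252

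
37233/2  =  37233/2 = 18616.50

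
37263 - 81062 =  -43799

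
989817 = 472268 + 517549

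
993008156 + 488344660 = 1481352816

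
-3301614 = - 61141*54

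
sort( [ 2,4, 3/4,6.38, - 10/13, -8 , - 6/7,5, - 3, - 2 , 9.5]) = [ - 8, - 3, - 2, - 6/7, - 10/13,3/4,2, 4,5, 6.38,9.5]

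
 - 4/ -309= 4/309 = 0.01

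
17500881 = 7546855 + 9954026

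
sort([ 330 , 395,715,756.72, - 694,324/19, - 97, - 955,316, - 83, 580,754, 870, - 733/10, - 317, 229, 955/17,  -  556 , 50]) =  [ - 955,- 694,  -  556, - 317, - 97, - 83,- 733/10,324/19,50, 955/17,229,  316 , 330 , 395, 580, 715, 754, 756.72,870 ] 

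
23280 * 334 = 7775520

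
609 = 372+237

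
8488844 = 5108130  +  3380714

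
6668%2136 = 260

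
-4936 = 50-4986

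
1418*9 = 12762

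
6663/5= 1332  +  3/5   =  1332.60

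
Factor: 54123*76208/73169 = 2^4*3^1*11^1*19^( - 1)*433^1*3851^(-1 )* 18041^1 = 4124605584/73169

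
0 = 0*946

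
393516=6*65586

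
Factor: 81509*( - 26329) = -2146050461 = -113^1*233^1*81509^1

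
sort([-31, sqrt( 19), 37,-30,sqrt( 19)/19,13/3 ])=[ - 31, - 30,sqrt( 19)/19,13/3, sqrt( 19) , 37 ]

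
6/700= 3/350= 0.01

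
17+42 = 59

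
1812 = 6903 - 5091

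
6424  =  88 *73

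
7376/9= 819 + 5/9= 819.56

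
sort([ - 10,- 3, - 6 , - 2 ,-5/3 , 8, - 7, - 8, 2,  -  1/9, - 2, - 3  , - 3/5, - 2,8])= [ - 10, - 8, - 7,  -  6, - 3, - 3,-2,  -  2, - 2, - 5/3, - 3/5, - 1/9,2,  8, 8 ]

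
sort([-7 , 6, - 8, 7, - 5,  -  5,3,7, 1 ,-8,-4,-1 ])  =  [  -  8,-8,-7,-5,  -  5, - 4,-1,1, 3, 6, 7, 7] 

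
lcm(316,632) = 632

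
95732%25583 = 18983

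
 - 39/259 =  - 39/259 = - 0.15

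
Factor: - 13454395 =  - 5^1*17^2*9311^1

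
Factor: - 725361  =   - 3^1*7^1 * 13^1 * 2657^1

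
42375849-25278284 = 17097565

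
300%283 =17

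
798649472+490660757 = 1289310229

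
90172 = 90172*1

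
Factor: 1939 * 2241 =4345299 = 3^3*7^1*83^1*277^1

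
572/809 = 572/809 = 0.71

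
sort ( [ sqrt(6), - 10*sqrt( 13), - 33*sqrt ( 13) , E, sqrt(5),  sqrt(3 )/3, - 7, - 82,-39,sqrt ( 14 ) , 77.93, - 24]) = [ - 33*sqrt( 13), - 82, - 39,  -  10*sqrt( 13), - 24,-7, sqrt( 3) /3, sqrt ( 5 ),  sqrt ( 6 ), E,sqrt ( 14 ), 77.93] 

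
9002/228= 4501/114 = 39.48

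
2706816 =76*35616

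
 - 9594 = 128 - 9722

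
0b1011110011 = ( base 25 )155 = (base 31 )OB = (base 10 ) 755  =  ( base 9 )1028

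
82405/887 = 82405/887 = 92.90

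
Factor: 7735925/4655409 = 3^( - 1) *5^2*11^( - 1)*141073^(-1)*309437^1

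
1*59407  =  59407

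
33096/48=1379/2 = 689.50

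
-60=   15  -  75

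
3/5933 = 3/5933 = 0.00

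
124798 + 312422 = 437220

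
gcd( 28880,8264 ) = 8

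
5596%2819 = 2777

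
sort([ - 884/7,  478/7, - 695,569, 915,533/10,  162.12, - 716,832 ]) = [ - 716, - 695,  -  884/7,533/10, 478/7, 162.12, 569, 832, 915] 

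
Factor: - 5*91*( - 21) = 3^1 * 5^1*7^2*13^1 = 9555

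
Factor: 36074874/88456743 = 2^1*3^( - 1 )*11^1 *53^1*197^( - 1)*10313^1*49891^( - 1 )=12024958/29485581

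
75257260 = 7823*9620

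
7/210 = 1/30 = 0.03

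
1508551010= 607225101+901325909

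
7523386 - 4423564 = 3099822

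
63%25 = 13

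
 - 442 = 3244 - 3686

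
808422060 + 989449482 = 1797871542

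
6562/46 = 3281/23 = 142.65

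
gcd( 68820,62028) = 12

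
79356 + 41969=121325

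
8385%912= 177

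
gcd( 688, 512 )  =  16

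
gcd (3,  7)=1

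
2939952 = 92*31956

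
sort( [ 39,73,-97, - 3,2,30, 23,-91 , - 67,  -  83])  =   [ - 97,  -  91, - 83,-67 , - 3  ,  2,23, 30,39, 73] 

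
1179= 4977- 3798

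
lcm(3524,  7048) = 7048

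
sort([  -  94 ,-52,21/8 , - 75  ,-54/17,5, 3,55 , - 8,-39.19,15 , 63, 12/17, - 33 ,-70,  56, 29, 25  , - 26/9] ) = [ - 94,-75, - 70, - 52, - 39.19, - 33,-8,-54/17, - 26/9,12/17,21/8, 3, 5,15 , 25, 29, 55,  56,  63] 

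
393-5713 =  - 5320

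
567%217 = 133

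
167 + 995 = 1162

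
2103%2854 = 2103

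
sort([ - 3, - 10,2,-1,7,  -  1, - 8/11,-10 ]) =[-10,- 10, - 3, - 1,-1, - 8/11,  2,7 ]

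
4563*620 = 2829060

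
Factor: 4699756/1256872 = 1174939/314218=2^( - 1)*131^1*8969^1  *157109^( - 1) 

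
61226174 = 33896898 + 27329276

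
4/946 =2/473 = 0.00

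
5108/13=392 + 12/13=392.92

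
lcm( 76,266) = 532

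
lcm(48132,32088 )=96264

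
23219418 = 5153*4506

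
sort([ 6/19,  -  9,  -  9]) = [ - 9, - 9,  6/19 ]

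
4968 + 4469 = 9437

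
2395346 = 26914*89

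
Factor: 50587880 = 2^3 * 5^1*7^1 * 19^1 *37^1*257^1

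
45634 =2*22817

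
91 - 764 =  - 673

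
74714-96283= -21569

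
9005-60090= - 51085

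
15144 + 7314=22458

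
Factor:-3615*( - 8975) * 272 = 2^4*3^1*5^3*17^1*241^1*359^1 =8824938000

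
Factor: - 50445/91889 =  - 3^2*5^1*7^( - 1) * 19^1*59^1*13127^( - 1)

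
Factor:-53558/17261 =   -  2^1*41^( - 1 )* 61^1*421^(-1)*439^1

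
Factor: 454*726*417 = 137444868= 2^2*3^2*11^2*139^1*227^1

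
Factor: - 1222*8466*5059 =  - 52337641668 = - 2^2*3^1*13^1*17^1*47^1*83^1*5059^1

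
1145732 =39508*29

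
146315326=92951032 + 53364294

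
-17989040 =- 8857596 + -9131444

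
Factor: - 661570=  - 2^1*5^1*7^1*13^1 * 727^1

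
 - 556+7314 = 6758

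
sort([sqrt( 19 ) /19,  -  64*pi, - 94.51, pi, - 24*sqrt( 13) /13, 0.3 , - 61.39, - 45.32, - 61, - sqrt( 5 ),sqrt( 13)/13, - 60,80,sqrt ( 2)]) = [ - 64 * pi, - 94.51 , - 61.39, - 61 , - 60, - 45.32, - 24*sqrt ( 13) /13,-sqrt( 5), sqrt(19 )/19, sqrt( 13) /13, 0.3, sqrt( 2), pi, 80 ] 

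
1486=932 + 554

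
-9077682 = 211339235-220416917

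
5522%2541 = 440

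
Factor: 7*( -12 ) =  - 2^2*3^1*7^1 = - 84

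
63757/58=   63757/58 = 1099.26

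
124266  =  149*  834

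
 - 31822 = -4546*7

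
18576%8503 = 1570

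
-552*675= - 372600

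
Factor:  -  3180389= - 101^1*  31489^1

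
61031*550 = 33567050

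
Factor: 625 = 5^4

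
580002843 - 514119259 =65883584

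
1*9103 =9103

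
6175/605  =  1235/121= 10.21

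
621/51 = 207/17 = 12.18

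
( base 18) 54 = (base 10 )94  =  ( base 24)3M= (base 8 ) 136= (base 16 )5E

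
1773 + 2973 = 4746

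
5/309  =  5/309 = 0.02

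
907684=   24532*37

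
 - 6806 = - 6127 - 679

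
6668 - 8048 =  - 1380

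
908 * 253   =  229724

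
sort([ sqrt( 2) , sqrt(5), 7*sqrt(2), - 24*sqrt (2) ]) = [- 24 * sqrt(2 ) , sqrt( 2) , sqrt(5), 7*sqrt (2)]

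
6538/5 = 1307 + 3/5 = 1307.60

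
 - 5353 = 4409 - 9762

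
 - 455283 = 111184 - 566467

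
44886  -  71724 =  -26838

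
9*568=5112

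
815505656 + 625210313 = 1440715969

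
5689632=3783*1504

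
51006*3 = 153018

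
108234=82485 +25749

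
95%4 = 3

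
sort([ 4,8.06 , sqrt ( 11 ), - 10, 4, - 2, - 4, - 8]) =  [ - 10,  -  8, - 4,-2, sqrt( 11 ),4,4, 8.06]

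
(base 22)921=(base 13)2007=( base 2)1000100110001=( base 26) 6d7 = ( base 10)4401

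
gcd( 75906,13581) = 9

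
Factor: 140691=3^1*23^1 * 2039^1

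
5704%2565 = 574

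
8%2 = 0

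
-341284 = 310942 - 652226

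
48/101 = 48/101=0.48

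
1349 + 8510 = 9859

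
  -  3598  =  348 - 3946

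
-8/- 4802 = 4/2401=   0.00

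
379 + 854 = 1233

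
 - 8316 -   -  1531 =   -  6785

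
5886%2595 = 696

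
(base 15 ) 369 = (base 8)1406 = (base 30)po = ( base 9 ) 1050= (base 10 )774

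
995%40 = 35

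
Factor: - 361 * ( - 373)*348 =46859244 = 2^2 * 3^1 * 19^2*29^1*373^1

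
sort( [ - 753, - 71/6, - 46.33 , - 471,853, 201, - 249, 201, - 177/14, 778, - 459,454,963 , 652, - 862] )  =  [ - 862,  -  753, - 471, - 459, - 249, - 46.33, - 177/14, - 71/6, 201,201,454,  652,  778, 853,963] 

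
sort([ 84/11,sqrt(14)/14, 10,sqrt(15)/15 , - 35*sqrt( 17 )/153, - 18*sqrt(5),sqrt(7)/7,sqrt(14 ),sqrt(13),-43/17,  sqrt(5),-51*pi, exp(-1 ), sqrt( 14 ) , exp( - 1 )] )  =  [ - 51 * pi , - 18*sqrt( 5), - 43/17, - 35*sqrt(17)/153,sqrt( 15)/15, sqrt( 14 ) /14 , exp( - 1),exp( -1) , sqrt(7 )/7,sqrt(5),sqrt(13),sqrt ( 14 ), sqrt(14), 84/11, 10 ] 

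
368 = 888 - 520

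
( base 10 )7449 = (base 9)11186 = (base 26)b0d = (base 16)1D19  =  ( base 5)214244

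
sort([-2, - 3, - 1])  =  [-3, - 2, - 1] 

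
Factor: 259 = 7^1*37^1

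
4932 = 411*12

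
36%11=3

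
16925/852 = 16925/852  =  19.87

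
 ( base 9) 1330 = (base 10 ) 999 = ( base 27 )1a0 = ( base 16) 3E7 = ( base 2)1111100111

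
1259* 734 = 924106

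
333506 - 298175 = 35331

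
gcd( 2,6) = 2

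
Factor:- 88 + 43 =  - 3^2*5^1 = - 45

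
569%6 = 5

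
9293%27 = 5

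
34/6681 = 2/393 = 0.01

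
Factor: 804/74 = 402/37 = 2^1*3^1*37^(-1)*67^1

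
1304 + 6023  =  7327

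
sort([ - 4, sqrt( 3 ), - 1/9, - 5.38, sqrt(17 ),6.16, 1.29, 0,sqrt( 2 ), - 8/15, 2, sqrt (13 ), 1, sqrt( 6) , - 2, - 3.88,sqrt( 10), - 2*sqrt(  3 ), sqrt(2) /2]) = [ - 5.38, - 4, - 3.88, - 2*sqrt(3 ),- 2, - 8/15, - 1/9, 0, sqrt(2 )/2, 1,1.29, sqrt(2), sqrt(3 ), 2,sqrt( 6 ), sqrt( 10 ),sqrt(13), sqrt( 17), 6.16]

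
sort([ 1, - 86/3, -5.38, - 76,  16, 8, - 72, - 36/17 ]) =[-76, - 72,  -  86/3 , - 5.38, - 36/17, 1, 8, 16] 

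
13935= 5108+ 8827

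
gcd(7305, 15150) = 15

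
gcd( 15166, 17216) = 2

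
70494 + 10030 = 80524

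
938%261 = 155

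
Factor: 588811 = 588811^1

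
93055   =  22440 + 70615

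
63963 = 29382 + 34581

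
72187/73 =72187/73 = 988.86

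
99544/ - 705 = -142+ 566/705 = - 141.20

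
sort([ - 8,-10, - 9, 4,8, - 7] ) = [ - 10, - 9, - 8, - 7, 4,8]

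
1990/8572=995/4286 = 0.23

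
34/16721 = 34/16721 = 0.00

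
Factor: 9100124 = 2^2*11^1*206821^1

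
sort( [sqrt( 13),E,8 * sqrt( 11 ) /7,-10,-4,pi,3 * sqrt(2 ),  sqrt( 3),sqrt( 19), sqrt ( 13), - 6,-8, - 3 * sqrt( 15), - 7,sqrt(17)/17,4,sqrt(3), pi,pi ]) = [ - 3*sqrt( 15),-10,- 8, - 7, - 6, - 4, sqrt ( 17)/17,sqrt( 3 ),sqrt(3),E,pi,pi,pi,  sqrt( 13),sqrt(13), 8*sqrt( 11) /7,4 , 3*sqrt( 2 ), sqrt(19 )] 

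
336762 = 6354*53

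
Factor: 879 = 3^1*293^1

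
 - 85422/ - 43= 85422/43= 1986.56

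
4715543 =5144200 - 428657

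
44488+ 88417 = 132905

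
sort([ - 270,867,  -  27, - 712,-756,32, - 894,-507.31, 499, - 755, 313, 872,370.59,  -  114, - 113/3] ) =[ - 894, - 756 , - 755,-712, - 507.31, -270, -114,  -  113/3,-27, 32, 313,370.59,499,867, 872]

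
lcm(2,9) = 18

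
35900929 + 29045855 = 64946784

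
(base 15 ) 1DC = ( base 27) G0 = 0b110110000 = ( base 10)432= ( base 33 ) D3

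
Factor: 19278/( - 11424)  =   - 27/16 =- 2^( - 4)*3^3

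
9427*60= 565620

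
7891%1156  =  955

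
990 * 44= 43560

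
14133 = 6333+7800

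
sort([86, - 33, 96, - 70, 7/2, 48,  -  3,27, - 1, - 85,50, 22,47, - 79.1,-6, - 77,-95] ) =[ - 95, - 85, - 79.1, - 77, - 70, - 33, - 6,-3, - 1,7/2, 22, 27, 47,  48, 50, 86,  96]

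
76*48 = 3648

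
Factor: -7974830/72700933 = -2^1*5^1 *277^1*2879^1*72700933^( - 1)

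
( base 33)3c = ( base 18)63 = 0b1101111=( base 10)111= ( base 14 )7d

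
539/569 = 539/569 = 0.95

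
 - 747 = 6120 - 6867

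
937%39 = 1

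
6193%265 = 98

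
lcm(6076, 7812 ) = 54684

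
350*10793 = 3777550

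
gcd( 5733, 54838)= 7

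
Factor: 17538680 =2^3*5^1*438467^1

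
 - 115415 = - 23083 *5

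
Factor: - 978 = - 2^1*3^1*163^1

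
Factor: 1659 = 3^1*7^1* 79^1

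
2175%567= 474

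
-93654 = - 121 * 774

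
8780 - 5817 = 2963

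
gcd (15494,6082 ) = 2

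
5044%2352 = 340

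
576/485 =576/485   =  1.19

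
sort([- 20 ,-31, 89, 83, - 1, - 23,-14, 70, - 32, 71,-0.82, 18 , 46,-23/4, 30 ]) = [ - 32, - 31, - 23, - 20, -14, - 23/4, - 1, - 0.82, 18, 30, 46,70, 71, 83,  89]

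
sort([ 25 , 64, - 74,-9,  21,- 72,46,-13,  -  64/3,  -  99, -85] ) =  [  -  99, - 85,-74, - 72,  -  64/3,-13, - 9, 21, 25, 46,  64]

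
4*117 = 468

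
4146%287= 128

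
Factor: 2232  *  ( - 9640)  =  -21516480 = -2^6*3^2*5^1*31^1* 241^1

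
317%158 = 1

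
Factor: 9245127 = 3^1*17^1*181277^1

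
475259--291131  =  766390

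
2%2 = 0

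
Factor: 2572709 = 41^1*131^1*479^1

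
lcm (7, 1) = 7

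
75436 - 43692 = 31744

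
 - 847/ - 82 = 10 +27/82  =  10.33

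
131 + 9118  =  9249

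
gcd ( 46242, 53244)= 18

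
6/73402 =3/36701= 0.00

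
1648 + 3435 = 5083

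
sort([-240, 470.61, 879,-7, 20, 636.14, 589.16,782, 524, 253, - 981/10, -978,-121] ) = [ - 978, - 240, - 121,-981/10, - 7,20,  253,470.61, 524, 589.16, 636.14, 782,  879]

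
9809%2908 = 1085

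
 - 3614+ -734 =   -  4348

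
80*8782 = 702560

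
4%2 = 0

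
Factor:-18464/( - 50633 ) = 2^5*11^(-1 ) * 577^1*4603^( - 1)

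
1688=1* 1688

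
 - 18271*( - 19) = 347149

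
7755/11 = 705 = 705.00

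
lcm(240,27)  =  2160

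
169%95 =74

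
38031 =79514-41483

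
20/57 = 20/57 = 0.35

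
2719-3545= -826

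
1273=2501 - 1228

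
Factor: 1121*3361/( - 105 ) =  - 3767681/105 = - 3^( - 1 )*5^( - 1 )*7^ (-1)*19^1*59^1*3361^1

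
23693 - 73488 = - 49795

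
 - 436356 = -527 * 828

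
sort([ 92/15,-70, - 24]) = [-70, - 24, 92/15]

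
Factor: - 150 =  - 2^1*3^1*5^2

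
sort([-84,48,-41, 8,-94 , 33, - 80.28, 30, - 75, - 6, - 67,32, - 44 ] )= [  -  94,- 84,-80.28, - 75, - 67, - 44,-41,-6, 8 , 30, 32, 33, 48]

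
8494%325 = 44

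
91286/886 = 45643/443 = 103.03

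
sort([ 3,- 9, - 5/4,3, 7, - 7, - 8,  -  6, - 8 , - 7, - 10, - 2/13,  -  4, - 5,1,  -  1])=[ - 10,  -  9 ,-8,-8,  -  7, - 7, - 6, - 5, - 4,-5/4,  -  1, - 2/13,1,  3,3,7] 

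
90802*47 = 4267694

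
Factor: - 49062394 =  - 2^1*59^1 * 415783^1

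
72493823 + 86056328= 158550151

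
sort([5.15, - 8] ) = [ - 8,5.15]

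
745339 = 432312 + 313027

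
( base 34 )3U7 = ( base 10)4495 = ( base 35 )3NF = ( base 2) 1000110001111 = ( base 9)6144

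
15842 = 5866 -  - 9976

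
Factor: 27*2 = 2^1*3^3= 54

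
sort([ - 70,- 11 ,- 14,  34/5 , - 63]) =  [ - 70, - 63, - 14,  -  11,  34/5]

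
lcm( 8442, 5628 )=16884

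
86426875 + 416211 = 86843086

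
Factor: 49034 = 2^1  *  24517^1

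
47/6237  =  47/6237 = 0.01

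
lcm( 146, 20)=1460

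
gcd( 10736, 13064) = 8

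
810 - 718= 92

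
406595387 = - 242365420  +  648960807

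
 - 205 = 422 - 627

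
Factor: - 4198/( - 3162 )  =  3^(  -  1)*17^( - 1 ) *31^(-1)*2099^1=   2099/1581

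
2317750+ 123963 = 2441713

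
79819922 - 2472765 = 77347157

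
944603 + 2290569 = 3235172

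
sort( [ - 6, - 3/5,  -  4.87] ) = [-6, - 4.87,  -  3/5 ]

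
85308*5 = 426540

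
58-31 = 27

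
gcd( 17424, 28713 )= 3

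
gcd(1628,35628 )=4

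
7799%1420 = 699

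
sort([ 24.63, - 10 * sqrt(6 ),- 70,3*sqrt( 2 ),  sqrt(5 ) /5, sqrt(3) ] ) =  [ - 70,  -  10 * sqrt( 6 ), sqrt ( 5 )/5,  sqrt( 3 ),3 * sqrt( 2) , 24.63]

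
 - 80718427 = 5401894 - 86120321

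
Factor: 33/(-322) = -2^( - 1)*3^1*7^( - 1)*11^1*23^( - 1)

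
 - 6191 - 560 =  - 6751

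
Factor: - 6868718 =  - 2^1*3434359^1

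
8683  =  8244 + 439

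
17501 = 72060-54559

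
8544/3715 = 2 + 1114/3715=2.30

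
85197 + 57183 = 142380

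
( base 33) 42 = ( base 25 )59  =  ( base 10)134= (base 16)86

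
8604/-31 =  - 8604/31 = - 277.55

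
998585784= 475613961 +522971823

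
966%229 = 50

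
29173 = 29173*1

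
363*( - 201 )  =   - 72963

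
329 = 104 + 225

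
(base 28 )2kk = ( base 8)4144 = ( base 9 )2846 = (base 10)2148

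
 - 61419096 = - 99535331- - 38116235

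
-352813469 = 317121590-669935059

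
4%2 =0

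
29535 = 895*33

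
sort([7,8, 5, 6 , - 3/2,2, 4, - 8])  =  [ - 8, - 3/2, 2,4,5,6, 7 , 8 ]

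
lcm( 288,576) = 576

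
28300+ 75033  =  103333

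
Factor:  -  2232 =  - 2^3*3^2*31^1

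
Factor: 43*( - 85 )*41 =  - 5^1 * 17^1*41^1*43^1 =- 149855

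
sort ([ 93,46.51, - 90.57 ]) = [-90.57, 46.51, 93]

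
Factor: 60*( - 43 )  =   - 2^2*3^1*5^1 * 43^1=-  2580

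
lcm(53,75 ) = 3975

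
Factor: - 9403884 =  - 2^2*3^3*7^2*1777^1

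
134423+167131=301554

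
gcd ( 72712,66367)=1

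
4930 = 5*986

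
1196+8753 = 9949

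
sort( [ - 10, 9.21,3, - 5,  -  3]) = [ - 10, - 5, - 3,3, 9.21]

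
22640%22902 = 22640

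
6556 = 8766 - 2210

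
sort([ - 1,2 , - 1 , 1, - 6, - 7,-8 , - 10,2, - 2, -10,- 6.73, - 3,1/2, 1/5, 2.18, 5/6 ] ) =[ - 10, - 10  , - 8,-7, - 6.73, - 6, - 3, - 2,-1, - 1,1/5,1/2, 5/6,1, 2,2, 2.18] 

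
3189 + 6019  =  9208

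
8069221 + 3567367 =11636588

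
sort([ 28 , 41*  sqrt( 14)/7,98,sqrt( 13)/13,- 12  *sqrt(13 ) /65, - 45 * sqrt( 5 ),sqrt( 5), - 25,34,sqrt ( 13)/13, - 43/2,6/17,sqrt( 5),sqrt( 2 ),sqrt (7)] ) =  [ - 45 * sqrt(5 ),- 25, - 43/2,  -  12 * sqrt( 13 )/65,sqrt(13) /13 , sqrt( 13 ) /13,6/17,sqrt(2),sqrt(5) , sqrt( 5),sqrt (7), 41 * sqrt(14 )/7 , 28,34,98 ]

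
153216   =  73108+80108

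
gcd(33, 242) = 11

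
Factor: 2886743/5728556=2^( - 2)  *  1432139^( - 1) * 2886743^1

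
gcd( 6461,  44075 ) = 1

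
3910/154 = 25 + 30/77 = 25.39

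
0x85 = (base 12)B1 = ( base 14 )97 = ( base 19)70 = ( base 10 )133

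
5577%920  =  57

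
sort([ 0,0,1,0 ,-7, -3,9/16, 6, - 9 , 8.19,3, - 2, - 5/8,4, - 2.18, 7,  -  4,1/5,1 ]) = [-9,-7, - 4, - 3, - 2.18,- 2 , - 5/8, 0 , 0,0,1/5, 9/16,1,1, 3,4, 6, 7,8.19 ]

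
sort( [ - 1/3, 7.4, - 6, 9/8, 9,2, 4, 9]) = [ - 6, - 1/3, 9/8, 2,  4,7.4,  9,9]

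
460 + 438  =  898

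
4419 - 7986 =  - 3567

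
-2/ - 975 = 2/975 = 0.00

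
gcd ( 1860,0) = 1860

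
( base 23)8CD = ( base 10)4521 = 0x11a9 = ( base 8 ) 10651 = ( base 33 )450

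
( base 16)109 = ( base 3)100211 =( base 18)ED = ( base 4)10021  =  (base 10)265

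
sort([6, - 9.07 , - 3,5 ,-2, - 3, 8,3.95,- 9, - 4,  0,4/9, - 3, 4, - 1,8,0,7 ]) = [ - 9.07, - 9, - 4,  -  3, - 3, - 3, - 2 , - 1,0,0,  4/9, 3.95,4, 5,  6, 7,8,  8]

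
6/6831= 2/2277 = 0.00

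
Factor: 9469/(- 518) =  - 2^( - 1)*7^( - 1 ) *17^1*37^( - 1)*557^1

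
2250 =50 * 45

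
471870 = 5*94374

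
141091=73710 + 67381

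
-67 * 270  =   - 18090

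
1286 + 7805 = 9091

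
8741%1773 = 1649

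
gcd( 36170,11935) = 5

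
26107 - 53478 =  - 27371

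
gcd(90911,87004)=1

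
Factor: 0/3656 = 0^1 = 0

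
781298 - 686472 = 94826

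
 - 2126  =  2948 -5074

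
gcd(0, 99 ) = 99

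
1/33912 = 1/33912 = 0.00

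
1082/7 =154+4/7 = 154.57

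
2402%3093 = 2402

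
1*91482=91482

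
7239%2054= 1077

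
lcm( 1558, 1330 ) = 54530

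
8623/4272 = 2+ 79/4272 = 2.02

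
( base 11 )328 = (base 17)162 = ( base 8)611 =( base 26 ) F3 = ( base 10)393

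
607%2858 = 607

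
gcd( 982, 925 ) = 1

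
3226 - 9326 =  - 6100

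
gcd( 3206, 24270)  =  2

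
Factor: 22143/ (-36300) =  - 2^( - 2)  *5^ ( - 2) * 61^1 = - 61/100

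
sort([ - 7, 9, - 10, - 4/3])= [ - 10,-7,  -  4/3,9]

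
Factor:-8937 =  - 3^3*331^1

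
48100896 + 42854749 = 90955645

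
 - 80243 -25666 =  - 105909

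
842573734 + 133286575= 975860309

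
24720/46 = 12360/23 = 537.39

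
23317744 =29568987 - 6251243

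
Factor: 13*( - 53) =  - 13^1*53^1 = -  689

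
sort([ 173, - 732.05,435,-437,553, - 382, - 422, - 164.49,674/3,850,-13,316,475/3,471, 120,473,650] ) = [-732.05, - 437, - 422, - 382, - 164.49, - 13, 120,475/3,  173,674/3,316,435,471,473 , 553,650,850]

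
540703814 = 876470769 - 335766955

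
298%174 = 124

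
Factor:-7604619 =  - 3^1*11^1 * 79^1 * 2917^1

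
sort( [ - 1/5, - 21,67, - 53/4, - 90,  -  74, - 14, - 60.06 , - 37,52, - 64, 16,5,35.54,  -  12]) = [- 90, - 74,  -  64,  -  60.06, - 37,-21, - 14,-53/4, - 12, - 1/5,5 , 16,  35.54,52,67] 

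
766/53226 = 383/26613 = 0.01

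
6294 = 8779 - 2485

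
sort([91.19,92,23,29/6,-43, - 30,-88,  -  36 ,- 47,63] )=[- 88,- 47, - 43 , - 36 , - 30,29/6,  23,63, 91.19,92 ] 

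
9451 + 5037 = 14488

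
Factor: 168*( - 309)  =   - 51912 = - 2^3*3^2* 7^1*103^1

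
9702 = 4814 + 4888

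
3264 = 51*64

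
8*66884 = 535072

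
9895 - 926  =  8969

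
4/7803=4/7803= 0.00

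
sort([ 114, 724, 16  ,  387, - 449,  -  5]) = [-449, - 5, 16 , 114,387 , 724 ]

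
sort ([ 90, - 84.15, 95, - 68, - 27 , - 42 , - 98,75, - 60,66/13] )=[ - 98,  -  84.15, -68,-60, - 42, - 27,66/13,75,90,95]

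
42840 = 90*476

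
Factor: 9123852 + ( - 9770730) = -2^1 * 3^1*131^1*823^1 = - 646878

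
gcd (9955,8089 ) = 1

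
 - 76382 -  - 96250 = 19868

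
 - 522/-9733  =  522/9733 = 0.05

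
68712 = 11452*6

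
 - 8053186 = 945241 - 8998427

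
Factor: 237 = 3^1*79^1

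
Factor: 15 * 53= 3^1*5^1*53^1=795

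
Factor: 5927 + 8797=14724 = 2^2*3^2*409^1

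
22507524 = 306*73554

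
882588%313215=256158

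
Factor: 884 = 2^2*13^1*17^1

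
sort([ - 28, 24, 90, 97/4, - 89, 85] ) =[ - 89,-28,24, 97/4,85, 90 ]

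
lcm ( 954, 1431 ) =2862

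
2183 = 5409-3226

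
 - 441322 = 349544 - 790866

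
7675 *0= 0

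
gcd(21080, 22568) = 248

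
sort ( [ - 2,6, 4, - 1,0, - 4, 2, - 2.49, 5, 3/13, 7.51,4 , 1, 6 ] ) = [  -  4, - 2.49,-2, - 1,0,  3/13,1, 2, 4,  4,5  ,  6 , 6, 7.51]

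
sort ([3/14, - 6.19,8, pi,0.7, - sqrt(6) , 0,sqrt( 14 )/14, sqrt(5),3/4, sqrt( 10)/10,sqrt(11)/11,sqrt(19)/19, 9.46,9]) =[- 6.19, - sqrt(6), 0, 3/14, sqrt(19 ) /19,sqrt(14)/14, sqrt(  11 )/11, sqrt(10) /10,0.7, 3/4, sqrt(5),  pi,  8,9,9.46]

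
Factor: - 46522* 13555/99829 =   -  630605710/99829 = -2^1*5^1*7^1*2711^1*3323^1*99829^( - 1)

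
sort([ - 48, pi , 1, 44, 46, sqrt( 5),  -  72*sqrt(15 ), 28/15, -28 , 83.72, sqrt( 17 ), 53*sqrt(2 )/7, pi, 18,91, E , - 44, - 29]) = [-72*sqrt( 15), - 48,-44, - 29,- 28, 1,28/15, sqrt( 5), E, pi,pi, sqrt ( 17),53*sqrt( 2 ) /7, 18 , 44,  46, 83.72,91 ] 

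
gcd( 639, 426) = 213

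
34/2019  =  34/2019=0.02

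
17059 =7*2437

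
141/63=47/21 = 2.24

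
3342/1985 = 1 +1357/1985 = 1.68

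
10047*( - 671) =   -  6741537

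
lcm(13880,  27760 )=27760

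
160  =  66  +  94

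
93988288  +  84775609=178763897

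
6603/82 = 80+43/82=80.52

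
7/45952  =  7/45952= 0.00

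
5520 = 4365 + 1155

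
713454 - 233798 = 479656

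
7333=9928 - 2595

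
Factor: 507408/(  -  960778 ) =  - 253704/480389 = - 2^3*3^1*7^(  -  1 )*11^1*13^( - 1)*31^2*5279^( - 1 )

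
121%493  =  121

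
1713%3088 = 1713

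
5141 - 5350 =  - 209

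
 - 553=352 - 905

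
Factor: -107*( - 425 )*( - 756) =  - 34379100 = -2^2 * 3^3*5^2 * 7^1 * 17^1*107^1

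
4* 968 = 3872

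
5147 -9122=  - 3975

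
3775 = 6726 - 2951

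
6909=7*987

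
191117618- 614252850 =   -  423135232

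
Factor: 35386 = 2^1*13^1*1361^1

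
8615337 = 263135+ 8352202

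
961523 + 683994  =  1645517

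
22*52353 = 1151766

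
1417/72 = 1417/72 = 19.68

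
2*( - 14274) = -28548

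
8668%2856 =100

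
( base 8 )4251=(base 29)2id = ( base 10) 2217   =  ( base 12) 1349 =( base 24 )3K9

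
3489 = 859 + 2630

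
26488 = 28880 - 2392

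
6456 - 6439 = 17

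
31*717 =22227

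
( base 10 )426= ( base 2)110101010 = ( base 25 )h1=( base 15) 1D6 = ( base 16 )1aa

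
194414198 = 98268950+96145248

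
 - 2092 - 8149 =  - 10241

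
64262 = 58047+6215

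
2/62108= 1/31054 = 0.00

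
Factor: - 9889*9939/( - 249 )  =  32762257/83 = 11^1 *29^1*31^1*83^(  -  1)*3313^1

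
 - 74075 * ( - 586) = 43407950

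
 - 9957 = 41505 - 51462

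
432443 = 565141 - 132698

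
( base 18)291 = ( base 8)1453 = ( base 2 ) 1100101011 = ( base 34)nt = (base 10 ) 811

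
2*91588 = 183176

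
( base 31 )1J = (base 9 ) 55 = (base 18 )2e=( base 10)50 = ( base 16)32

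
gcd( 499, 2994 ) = 499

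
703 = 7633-6930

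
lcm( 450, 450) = 450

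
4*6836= 27344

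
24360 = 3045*8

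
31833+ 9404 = 41237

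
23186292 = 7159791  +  16026501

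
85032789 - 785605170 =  - 700572381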